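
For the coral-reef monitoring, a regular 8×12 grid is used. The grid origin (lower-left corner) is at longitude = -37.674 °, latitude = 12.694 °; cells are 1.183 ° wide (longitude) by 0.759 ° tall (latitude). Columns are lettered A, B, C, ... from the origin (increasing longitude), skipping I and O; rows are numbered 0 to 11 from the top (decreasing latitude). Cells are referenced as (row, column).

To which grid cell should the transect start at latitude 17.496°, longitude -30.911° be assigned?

Column index: ⌊(-30.911 − -37.674) / 1.183⌋ = ⌊5.717⌋ = 5 → column F
Row offset from origin: ⌊(17.496 − 12.694) / 0.759⌋ = ⌊6.327⌋ = 6 → row 5 (counted from top)

(5, F)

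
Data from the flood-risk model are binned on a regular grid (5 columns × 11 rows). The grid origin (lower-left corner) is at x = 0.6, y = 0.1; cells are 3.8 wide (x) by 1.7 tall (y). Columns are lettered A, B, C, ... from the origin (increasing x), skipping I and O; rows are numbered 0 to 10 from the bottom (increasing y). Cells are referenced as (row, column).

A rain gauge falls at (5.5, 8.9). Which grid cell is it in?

Column index: ⌊(5.5 − 0.6) / 3.8⌋ = ⌊1.289⌋ = 1 → column B
Row offset from origin: ⌊(8.9 − 0.1) / 1.7⌋ = ⌊5.176⌋ = 5 → row 5

(5, B)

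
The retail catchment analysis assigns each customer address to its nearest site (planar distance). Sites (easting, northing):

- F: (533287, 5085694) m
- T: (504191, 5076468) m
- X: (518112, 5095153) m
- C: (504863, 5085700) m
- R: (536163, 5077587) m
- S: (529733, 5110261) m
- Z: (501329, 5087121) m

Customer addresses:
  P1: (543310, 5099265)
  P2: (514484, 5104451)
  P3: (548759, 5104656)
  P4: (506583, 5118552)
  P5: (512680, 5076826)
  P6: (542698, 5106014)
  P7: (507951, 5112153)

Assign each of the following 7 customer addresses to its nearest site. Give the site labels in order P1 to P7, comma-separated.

F, X, S, S, T, S, X

P1 → F (d²=284632570.00)
P2 → X (d²=99615188.00)
P3 → S (d²=393404701.00)
P4 → S (d²=604663181.00)
P5 → T (d²=72191285.00)
P6 → S (d²=186128234.00)
P7 → X (d²=392245921.00)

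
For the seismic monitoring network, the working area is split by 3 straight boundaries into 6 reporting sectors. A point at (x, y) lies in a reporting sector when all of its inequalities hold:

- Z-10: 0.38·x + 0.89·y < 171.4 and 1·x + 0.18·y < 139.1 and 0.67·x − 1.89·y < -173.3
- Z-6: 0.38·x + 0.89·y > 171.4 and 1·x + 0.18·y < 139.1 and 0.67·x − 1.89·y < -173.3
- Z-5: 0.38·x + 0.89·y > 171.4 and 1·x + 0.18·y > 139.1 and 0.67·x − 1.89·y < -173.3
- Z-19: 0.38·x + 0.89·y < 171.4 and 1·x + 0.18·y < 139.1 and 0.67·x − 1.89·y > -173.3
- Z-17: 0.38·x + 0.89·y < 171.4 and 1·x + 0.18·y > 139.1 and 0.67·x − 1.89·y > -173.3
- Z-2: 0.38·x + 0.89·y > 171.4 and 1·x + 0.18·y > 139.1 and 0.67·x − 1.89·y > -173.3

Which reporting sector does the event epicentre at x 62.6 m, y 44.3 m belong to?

0.38·62.6 + 0.89·44.3 = 63.215, which is < 171.4
1·62.6 + 0.18·44.3 = 70.574, which is < 139.1
0.67·62.6 − 1.89·44.3 = -41.785, which is > -173.3
This sign pattern matches Z-19.

Z-19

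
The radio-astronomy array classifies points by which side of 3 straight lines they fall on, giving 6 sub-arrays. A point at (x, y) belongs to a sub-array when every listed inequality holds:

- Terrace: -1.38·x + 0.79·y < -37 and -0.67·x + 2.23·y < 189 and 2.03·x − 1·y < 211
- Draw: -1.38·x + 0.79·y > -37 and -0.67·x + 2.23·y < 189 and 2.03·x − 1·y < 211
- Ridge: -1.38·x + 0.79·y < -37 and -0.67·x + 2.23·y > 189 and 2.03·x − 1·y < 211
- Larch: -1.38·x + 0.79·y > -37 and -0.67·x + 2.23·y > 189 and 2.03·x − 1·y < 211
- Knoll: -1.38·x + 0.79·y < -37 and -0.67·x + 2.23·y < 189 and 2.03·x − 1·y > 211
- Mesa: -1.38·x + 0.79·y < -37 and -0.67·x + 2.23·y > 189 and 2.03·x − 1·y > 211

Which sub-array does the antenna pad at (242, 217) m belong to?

-1.38·242 + 0.79·217 = -162.530, which is < -37
-0.67·242 + 2.23·217 = 321.770, which is > 189
2.03·242 − 1·217 = 274.260, which is > 211
This sign pattern matches Mesa.

Mesa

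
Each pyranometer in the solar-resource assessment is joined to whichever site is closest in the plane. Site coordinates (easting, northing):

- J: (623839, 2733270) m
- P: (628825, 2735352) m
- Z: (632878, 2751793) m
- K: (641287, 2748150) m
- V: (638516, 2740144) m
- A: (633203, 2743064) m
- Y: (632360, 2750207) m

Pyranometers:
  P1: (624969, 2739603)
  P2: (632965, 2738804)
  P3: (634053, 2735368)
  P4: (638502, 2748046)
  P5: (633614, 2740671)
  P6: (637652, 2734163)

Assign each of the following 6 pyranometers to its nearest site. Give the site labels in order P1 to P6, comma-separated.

P, A, P, K, A, V

P1 → P (d²=32939737.00)
P2 → A (d²=18204244.00)
P3 → P (d²=27332240.00)
P4 → K (d²=7767041.00)
P5 → A (d²=5895370.00)
P6 → V (d²=36518857.00)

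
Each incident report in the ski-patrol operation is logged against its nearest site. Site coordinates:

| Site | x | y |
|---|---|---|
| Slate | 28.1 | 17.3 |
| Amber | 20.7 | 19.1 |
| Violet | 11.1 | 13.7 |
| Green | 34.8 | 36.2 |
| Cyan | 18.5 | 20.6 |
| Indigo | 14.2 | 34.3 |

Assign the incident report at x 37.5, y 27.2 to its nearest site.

Squared distances to each site:
Slate: 186.370; Amber: 347.850; Violet: 879.210; Green: 88.290; Cyan: 404.560; Indigo: 593.300.
Minimum at Green.

Green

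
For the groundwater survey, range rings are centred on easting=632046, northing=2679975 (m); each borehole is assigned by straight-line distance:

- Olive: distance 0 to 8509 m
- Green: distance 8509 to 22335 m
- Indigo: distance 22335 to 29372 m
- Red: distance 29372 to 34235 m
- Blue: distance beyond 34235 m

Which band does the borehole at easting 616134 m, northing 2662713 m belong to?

Distance = √((616134−632046)² + (2662713−2679975)²) = √(253191744.000 + 297976644.000) = 23476.976 m.
22335 ≤ 23476.976 < 29372 → Indigo.

Indigo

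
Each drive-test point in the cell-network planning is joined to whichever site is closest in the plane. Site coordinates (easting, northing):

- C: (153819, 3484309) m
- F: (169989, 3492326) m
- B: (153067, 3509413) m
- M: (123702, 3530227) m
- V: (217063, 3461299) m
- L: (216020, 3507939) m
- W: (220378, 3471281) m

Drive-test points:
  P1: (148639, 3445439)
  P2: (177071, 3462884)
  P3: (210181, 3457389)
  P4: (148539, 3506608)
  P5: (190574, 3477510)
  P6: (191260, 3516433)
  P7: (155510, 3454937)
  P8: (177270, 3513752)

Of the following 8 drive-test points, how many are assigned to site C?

2

P1 → C
P2 → F
P3 → V
P4 → B
P5 → F
P6 → L
P7 → C
P8 → F
2 of the 8 go to C.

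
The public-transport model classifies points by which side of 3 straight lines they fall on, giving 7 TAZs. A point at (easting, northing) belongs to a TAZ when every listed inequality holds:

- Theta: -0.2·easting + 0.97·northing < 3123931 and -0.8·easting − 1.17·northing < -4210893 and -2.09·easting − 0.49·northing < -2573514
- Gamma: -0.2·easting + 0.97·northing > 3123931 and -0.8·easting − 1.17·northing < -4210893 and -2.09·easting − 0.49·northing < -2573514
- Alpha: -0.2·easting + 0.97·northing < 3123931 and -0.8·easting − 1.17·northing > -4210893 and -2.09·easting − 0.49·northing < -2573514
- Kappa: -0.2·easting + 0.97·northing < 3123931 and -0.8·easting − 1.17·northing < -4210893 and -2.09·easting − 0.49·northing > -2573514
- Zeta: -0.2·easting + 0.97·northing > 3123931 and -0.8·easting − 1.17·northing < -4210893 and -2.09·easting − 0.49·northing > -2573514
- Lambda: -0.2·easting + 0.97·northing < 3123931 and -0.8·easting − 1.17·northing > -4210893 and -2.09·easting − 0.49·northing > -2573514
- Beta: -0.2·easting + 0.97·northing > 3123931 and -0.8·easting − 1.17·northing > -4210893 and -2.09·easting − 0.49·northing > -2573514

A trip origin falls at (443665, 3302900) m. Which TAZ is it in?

-0.2·443665 + 0.97·3302900 = 3115080.000, which is < 3123931
-0.8·443665 − 1.17·3302900 = -4219325.000, which is < -4210893
-2.09·443665 − 0.49·3302900 = -2545680.850, which is > -2573514
This sign pattern matches Kappa.

Kappa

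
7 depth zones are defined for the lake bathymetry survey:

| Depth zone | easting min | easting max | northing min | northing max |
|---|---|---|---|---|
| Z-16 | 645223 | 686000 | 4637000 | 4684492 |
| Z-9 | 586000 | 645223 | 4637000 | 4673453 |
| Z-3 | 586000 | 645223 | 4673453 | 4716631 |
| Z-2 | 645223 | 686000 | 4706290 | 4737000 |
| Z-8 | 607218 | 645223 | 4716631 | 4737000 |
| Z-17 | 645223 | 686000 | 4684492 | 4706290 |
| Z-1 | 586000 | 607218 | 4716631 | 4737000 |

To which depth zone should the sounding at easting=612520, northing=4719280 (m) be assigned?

Z-8

The point has easting = 612520 and northing = 4719280.
Only Z-8 satisfies 607218 ≤ easting ≤ 645223 and 4716631 ≤ northing ≤ 4737000.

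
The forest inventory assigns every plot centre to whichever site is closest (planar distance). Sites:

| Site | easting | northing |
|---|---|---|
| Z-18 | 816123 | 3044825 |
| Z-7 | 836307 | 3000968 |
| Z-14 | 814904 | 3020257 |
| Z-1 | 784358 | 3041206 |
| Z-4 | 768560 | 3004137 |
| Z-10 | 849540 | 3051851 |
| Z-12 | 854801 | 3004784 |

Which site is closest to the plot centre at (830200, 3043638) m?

Squared distances to each site:
Z-18: 199570898.000; Z-7: 1858024349.000; Z-14: 780638777.000; Z-1: 2107403588.000; Z-4: 5359818601.000; Z-10: 441488969.000; Z-12: 2114842517.000.
Minimum at Z-18.

Z-18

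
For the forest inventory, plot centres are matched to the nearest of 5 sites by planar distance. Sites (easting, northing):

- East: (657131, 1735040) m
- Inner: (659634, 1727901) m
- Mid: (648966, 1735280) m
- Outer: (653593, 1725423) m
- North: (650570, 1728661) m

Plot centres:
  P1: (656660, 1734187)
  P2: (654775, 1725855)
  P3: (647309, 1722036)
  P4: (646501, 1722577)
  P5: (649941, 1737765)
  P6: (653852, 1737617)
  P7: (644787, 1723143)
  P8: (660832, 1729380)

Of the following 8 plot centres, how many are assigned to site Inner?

P1 → East
P2 → Outer
P3 → Outer
P4 → North
P5 → Mid
P6 → East
P7 → North
P8 → Inner
1 of the 8 goes to Inner.

1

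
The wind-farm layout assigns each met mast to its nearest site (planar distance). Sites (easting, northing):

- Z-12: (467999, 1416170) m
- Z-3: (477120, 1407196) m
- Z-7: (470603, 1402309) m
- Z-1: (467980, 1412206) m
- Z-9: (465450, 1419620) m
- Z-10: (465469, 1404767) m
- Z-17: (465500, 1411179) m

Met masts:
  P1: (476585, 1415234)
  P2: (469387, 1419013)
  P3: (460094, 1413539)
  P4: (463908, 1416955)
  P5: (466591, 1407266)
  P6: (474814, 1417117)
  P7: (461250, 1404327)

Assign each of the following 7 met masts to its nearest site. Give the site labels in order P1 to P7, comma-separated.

Z-3, Z-12, Z-17, Z-9, Z-10, Z-12, Z-10

P1 → Z-3 (d²=64895669.00)
P2 → Z-12 (d²=10009193.00)
P3 → Z-17 (d²=34794436.00)
P4 → Z-9 (d²=9479989.00)
P5 → Z-10 (d²=7503885.00)
P6 → Z-12 (d²=47341034.00)
P7 → Z-10 (d²=17993561.00)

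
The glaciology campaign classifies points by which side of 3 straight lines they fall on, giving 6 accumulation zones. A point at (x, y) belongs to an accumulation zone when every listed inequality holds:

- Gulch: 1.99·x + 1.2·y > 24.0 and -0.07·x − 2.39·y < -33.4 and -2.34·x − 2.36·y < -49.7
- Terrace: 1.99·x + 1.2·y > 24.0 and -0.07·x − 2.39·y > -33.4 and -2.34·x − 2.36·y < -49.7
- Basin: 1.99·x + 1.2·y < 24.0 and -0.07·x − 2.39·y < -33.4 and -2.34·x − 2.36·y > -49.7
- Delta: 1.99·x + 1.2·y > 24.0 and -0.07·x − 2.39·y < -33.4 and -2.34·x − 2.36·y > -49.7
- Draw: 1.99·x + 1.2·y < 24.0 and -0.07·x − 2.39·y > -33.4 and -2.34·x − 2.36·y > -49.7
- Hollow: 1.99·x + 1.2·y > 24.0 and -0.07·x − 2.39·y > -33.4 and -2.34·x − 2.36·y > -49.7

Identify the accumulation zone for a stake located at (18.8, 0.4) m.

1.99·18.8 + 1.2·0.4 = 37.892, which is > 24.0
-0.07·18.8 − 2.39·0.4 = -2.272, which is > -33.4
-2.34·18.8 − 2.36·0.4 = -44.936, which is > -49.7
This sign pattern matches Hollow.

Hollow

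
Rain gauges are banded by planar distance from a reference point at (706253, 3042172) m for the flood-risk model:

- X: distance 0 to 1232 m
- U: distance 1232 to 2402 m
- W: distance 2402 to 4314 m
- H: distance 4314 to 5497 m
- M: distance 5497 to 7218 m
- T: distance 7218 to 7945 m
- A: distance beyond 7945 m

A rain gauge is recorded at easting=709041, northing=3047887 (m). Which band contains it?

M

Distance = √((709041−706253)² + (3047887−3042172)²) = √(7772944.000 + 32661225.000) = 6358.787 m.
5497 ≤ 6358.787 < 7218 → M.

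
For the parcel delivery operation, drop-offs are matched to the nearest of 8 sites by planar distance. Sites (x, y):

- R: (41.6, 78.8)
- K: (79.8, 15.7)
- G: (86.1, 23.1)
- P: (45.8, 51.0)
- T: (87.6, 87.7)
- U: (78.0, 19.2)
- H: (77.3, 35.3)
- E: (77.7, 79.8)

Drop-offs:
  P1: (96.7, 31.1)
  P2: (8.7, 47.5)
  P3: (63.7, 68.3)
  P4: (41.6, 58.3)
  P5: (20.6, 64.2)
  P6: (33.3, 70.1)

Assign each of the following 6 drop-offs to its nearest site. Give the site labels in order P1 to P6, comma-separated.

P1 → G (d²=176.36)
P2 → P (d²=1388.66)
P3 → E (d²=328.25)
P4 → P (d²=70.93)
P5 → R (d²=654.16)
P6 → R (d²=144.58)

G, P, E, P, R, R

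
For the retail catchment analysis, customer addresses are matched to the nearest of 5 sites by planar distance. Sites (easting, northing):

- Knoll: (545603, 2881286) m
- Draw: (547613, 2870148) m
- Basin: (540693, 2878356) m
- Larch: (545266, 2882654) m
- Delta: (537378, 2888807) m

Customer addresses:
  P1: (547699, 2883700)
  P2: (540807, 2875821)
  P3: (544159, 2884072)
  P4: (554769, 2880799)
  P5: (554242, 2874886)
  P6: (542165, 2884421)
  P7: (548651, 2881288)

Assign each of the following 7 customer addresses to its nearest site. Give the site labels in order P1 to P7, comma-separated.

Larch, Basin, Larch, Knoll, Draw, Larch, Knoll

P1 → Larch (d²=7013605.00)
P2 → Basin (d²=6439221.00)
P3 → Larch (d²=3236173.00)
P4 → Knoll (d²=84252725.00)
P5 → Draw (d²=66392285.00)
P6 → Larch (d²=12738490.00)
P7 → Knoll (d²=9290308.00)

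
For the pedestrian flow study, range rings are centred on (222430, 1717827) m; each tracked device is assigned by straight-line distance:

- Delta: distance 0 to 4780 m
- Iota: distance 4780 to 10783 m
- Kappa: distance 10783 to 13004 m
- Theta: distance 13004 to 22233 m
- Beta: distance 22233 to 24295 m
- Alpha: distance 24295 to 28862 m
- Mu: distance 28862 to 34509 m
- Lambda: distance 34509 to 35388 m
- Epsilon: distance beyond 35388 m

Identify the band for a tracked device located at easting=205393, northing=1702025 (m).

Distance = √((205393−222430)² + (1702025−1717827)²) = √(290259369.000 + 249703204.000) = 23237.095 m.
22233 ≤ 23237.095 < 24295 → Beta.

Beta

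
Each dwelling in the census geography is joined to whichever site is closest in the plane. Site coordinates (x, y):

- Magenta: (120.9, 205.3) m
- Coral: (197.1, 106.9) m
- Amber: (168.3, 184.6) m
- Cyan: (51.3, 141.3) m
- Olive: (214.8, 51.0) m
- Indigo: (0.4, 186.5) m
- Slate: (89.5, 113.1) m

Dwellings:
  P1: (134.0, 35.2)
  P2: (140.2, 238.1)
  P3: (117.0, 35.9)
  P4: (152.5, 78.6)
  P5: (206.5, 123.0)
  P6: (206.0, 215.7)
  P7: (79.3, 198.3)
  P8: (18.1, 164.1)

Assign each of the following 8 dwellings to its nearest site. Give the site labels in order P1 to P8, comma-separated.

Olive, Magenta, Slate, Coral, Coral, Amber, Magenta, Indigo

P1 → Olive (d²=6778.28)
P2 → Magenta (d²=1448.33)
P3 → Slate (d²=6716.09)
P4 → Coral (d²=2790.05)
P5 → Coral (d²=347.57)
P6 → Amber (d²=2388.50)
P7 → Magenta (d²=1779.56)
P8 → Indigo (d²=815.05)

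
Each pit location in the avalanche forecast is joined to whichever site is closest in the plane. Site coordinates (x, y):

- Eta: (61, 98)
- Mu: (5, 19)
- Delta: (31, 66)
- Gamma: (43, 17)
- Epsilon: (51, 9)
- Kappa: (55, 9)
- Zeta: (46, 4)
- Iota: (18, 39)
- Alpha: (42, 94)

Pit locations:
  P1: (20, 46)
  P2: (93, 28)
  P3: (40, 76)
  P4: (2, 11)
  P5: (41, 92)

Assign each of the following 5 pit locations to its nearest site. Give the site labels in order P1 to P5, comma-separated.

P1 → Iota (d²=53.00)
P2 → Kappa (d²=1805.00)
P3 → Delta (d²=181.00)
P4 → Mu (d²=73.00)
P5 → Alpha (d²=5.00)

Iota, Kappa, Delta, Mu, Alpha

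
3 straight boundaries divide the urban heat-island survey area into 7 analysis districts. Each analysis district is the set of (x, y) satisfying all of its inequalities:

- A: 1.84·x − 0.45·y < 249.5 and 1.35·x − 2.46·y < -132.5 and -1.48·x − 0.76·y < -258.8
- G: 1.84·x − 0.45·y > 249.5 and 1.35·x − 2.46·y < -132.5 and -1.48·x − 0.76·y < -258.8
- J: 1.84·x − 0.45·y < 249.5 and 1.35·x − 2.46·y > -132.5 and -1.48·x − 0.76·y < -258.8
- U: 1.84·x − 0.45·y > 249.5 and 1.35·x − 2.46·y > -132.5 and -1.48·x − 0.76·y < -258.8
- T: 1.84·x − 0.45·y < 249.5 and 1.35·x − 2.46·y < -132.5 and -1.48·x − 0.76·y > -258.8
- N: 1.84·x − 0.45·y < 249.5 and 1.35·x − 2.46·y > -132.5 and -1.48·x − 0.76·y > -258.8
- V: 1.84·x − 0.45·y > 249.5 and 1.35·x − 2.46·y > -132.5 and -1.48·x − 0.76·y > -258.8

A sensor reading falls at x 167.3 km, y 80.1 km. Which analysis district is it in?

U

1.84·167.3 − 0.45·80.1 = 271.787, which is > 249.5
1.35·167.3 − 2.46·80.1 = 28.809, which is > -132.5
-1.48·167.3 − 0.76·80.1 = -308.480, which is < -258.8
This sign pattern matches U.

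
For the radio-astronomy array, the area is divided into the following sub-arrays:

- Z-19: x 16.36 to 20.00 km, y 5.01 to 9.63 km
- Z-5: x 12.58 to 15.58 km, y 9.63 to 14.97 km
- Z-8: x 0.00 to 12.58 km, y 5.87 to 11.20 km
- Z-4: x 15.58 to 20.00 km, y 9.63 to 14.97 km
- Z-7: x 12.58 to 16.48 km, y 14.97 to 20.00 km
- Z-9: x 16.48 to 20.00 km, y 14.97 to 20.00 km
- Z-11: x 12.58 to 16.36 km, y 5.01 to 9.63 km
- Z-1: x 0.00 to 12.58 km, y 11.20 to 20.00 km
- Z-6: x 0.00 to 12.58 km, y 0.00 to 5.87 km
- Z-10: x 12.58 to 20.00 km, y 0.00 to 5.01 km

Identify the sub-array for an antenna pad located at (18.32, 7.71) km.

Z-19

The point has x = 18.32 and y = 7.71.
Only Z-19 satisfies 16.36 ≤ x ≤ 20.00 and 5.01 ≤ y ≤ 9.63.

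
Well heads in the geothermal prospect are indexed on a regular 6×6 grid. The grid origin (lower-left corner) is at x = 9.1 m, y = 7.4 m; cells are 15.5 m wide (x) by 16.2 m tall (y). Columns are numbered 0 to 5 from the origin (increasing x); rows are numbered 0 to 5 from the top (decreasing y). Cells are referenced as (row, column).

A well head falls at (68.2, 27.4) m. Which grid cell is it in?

Column index: ⌊(68.2 − 9.1) / 15.5⌋ = ⌊3.813⌋ = 3
Row offset from origin: ⌊(27.4 − 7.4) / 16.2⌋ = ⌊1.235⌋ = 1 → row 4 (counted from top)

(4, 3)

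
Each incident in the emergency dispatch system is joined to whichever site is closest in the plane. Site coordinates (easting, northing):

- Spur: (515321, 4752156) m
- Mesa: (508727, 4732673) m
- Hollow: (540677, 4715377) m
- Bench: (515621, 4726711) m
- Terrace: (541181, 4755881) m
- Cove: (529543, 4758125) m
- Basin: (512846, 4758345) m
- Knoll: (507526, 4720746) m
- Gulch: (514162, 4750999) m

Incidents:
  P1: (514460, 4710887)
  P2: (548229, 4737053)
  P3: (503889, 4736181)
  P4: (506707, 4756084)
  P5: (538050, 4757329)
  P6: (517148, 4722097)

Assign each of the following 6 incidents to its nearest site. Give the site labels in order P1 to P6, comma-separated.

P1 → Knoll (d²=145280237.00)
P2 → Terrace (d²=404167888.00)
P3 → Mesa (d²=35712308.00)
P4 → Basin (d²=42799442.00)
P5 → Terrace (d²=11899865.00)
P6 → Bench (d²=23620725.00)

Knoll, Terrace, Mesa, Basin, Terrace, Bench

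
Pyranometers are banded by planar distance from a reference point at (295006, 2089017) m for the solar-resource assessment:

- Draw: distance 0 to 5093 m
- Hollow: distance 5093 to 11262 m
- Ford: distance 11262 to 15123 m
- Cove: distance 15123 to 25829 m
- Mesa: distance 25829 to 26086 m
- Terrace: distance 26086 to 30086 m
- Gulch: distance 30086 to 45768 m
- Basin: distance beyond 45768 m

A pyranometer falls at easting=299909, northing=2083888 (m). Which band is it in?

Hollow

Distance = √((299909−295006)² + (2083888−2089017)²) = √(24039409.000 + 26306641.000) = 7095.495 m.
5093 ≤ 7095.495 < 11262 → Hollow.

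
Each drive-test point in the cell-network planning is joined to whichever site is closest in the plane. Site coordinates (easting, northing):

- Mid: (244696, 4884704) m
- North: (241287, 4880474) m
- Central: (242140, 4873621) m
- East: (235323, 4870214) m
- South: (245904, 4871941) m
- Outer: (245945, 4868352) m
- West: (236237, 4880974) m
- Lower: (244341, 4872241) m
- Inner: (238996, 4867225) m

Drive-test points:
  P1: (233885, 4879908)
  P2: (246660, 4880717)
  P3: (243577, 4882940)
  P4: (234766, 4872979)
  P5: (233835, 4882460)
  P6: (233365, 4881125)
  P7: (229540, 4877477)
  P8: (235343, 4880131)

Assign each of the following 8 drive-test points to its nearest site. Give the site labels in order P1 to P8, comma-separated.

West, Mid, Mid, East, West, West, West, West

P1 → West (d²=6668260.00)
P2 → Mid (d²=19753465.00)
P3 → Mid (d²=4363857.00)
P4 → East (d²=7955474.00)
P5 → West (d²=7977800.00)
P6 → West (d²=8271185.00)
P7 → West (d²=57078818.00)
P8 → West (d²=1509885.00)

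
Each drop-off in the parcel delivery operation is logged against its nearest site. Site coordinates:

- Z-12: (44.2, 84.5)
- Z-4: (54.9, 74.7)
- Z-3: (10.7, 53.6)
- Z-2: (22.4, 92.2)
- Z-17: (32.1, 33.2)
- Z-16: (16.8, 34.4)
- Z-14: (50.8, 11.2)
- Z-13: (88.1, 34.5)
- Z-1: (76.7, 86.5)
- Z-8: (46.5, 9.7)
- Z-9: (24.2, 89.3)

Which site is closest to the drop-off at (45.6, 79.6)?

Squared distances to each site:
Z-12: 25.970; Z-4: 110.500; Z-3: 1894.010; Z-2: 697.000; Z-17: 2335.210; Z-16: 2872.480; Z-14: 4705.600; Z-13: 3840.260; Z-1: 1014.820; Z-8: 4886.820; Z-9: 552.050.
Minimum at Z-12.

Z-12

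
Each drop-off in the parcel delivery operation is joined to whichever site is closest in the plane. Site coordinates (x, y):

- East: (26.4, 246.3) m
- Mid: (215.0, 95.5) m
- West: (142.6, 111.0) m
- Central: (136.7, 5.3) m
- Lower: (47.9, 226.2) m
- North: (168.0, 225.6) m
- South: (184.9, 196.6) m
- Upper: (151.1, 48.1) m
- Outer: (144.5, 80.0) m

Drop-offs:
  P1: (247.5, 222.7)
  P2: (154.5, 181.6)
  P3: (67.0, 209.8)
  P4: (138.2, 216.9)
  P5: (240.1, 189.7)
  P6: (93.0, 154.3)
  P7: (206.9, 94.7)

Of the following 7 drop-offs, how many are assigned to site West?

P1 → South
P2 → South
P3 → Lower
P4 → North
P5 → South
P6 → West
P7 → Mid
1 of the 7 goes to West.

1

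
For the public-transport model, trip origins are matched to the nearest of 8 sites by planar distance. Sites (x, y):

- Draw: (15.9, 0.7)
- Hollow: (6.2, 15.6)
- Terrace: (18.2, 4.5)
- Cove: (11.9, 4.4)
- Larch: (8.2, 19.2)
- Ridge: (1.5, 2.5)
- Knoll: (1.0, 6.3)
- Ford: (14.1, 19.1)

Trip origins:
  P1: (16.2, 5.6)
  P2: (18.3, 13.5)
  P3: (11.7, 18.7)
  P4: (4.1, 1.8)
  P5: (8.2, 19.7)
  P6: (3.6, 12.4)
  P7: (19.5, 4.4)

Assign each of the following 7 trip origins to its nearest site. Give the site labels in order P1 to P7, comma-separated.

Terrace, Ford, Ford, Ridge, Larch, Hollow, Terrace

P1 → Terrace (d²=5.21)
P2 → Ford (d²=49.00)
P3 → Ford (d²=5.92)
P4 → Ridge (d²=7.25)
P5 → Larch (d²=0.25)
P6 → Hollow (d²=17.00)
P7 → Terrace (d²=1.70)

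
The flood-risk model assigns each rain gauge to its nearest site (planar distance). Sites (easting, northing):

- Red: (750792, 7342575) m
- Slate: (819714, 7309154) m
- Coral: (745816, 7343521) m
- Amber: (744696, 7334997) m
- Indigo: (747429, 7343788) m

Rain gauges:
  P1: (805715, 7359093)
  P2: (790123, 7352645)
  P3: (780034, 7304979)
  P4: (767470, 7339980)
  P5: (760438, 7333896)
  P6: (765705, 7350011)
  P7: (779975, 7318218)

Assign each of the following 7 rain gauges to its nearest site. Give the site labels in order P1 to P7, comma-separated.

P1 → Slate (d²=2689875722.00)
P2 → Red (d²=1648332461.00)
P3 → Slate (d²=1591933025.00)
P4 → Red (d²=284889709.00)
P5 → Red (d²=168370357.00)
P6 → Red (d²=277691665.00)
P7 → Red (d²=1444910938.00)

Slate, Red, Slate, Red, Red, Red, Red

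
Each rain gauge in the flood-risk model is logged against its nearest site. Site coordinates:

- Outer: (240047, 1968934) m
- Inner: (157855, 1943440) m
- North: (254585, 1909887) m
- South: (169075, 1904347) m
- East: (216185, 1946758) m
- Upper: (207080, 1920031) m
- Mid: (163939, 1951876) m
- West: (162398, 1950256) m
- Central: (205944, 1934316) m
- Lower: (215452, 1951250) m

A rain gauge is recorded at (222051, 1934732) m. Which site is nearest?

Squared distances to each site:
Outer: 1493632820.000; Inner: 4196955680.000; North: 1675735181.000; South: 3729704801.000; East: 179034632.000; Upper: 440250242.000; Mid: 3670921280.000; West: 3799474985.000; Central: 259608505.000; Lower: 316391125.000.
Minimum at East.

East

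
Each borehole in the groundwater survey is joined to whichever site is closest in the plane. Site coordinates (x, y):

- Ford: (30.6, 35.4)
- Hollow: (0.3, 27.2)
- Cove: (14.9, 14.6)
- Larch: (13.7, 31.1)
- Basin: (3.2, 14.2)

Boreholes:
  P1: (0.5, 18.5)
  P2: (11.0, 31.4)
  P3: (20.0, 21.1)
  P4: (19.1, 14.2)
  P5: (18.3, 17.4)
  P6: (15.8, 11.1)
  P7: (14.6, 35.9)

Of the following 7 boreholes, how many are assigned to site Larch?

P1 → Basin
P2 → Larch
P3 → Cove
P4 → Cove
P5 → Cove
P6 → Cove
P7 → Larch
2 of the 7 go to Larch.

2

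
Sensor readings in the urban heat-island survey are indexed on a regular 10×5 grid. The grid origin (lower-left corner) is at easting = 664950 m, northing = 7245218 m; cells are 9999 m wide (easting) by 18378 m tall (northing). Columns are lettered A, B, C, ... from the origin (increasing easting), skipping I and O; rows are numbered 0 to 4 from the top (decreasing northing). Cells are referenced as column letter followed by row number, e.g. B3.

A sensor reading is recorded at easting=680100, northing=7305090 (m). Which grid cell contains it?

Column index: ⌊(680100 − 664950) / 9999⌋ = ⌊1.515⌋ = 1 → column B
Row offset from origin: ⌊(7305090 − 7245218) / 18378⌋ = ⌊3.258⌋ = 3 → row 1 (counted from top)

B1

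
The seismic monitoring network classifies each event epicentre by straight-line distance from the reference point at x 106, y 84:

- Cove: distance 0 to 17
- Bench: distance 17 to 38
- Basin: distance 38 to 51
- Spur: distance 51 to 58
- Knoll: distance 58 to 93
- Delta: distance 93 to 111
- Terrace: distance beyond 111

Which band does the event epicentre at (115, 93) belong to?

Distance = √((115−106)² + (93−84)²) = √(81.000 + 81.000) = 12.728.
0 ≤ 12.728 < 17 → Cove.

Cove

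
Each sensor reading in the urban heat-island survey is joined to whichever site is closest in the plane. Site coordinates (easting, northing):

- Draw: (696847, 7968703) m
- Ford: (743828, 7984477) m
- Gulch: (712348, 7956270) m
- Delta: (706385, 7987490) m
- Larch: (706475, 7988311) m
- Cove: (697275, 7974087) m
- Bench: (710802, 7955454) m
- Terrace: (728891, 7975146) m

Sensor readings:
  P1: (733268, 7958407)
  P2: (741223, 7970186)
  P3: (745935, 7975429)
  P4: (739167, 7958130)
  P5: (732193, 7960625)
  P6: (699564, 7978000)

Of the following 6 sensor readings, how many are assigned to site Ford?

1

P1 → Terrace
P2 → Terrace
P3 → Ford
P4 → Terrace
P5 → Terrace
P6 → Cove
1 of the 6 goes to Ford.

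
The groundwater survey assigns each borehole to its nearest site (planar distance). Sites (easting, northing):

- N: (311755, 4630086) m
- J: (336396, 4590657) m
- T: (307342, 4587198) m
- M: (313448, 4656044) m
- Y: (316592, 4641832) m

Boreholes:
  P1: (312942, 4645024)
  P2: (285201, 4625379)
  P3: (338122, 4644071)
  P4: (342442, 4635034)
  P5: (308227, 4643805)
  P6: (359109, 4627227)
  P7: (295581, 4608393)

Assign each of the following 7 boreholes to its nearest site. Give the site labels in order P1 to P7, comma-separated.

Y, N, Y, Y, Y, J, T

P1 → Y (d²=23511364.00)
P2 → N (d²=727270765.00)
P3 → Y (d²=468554021.00)
P4 → Y (d²=714435304.00)
P5 → Y (d²=73865954.00)
P6 → J (d²=1853245269.00)
P7 → T (d²=587549146.00)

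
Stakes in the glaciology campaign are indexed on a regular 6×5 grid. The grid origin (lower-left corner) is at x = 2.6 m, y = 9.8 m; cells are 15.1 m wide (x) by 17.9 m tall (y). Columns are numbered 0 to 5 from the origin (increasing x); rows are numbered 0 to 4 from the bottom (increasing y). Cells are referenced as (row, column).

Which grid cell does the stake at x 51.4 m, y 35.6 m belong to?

Column index: ⌊(51.4 − 2.6) / 15.1⌋ = ⌊3.232⌋ = 3
Row offset from origin: ⌊(35.6 − 9.8) / 17.9⌋ = ⌊1.441⌋ = 1 → row 1

(1, 3)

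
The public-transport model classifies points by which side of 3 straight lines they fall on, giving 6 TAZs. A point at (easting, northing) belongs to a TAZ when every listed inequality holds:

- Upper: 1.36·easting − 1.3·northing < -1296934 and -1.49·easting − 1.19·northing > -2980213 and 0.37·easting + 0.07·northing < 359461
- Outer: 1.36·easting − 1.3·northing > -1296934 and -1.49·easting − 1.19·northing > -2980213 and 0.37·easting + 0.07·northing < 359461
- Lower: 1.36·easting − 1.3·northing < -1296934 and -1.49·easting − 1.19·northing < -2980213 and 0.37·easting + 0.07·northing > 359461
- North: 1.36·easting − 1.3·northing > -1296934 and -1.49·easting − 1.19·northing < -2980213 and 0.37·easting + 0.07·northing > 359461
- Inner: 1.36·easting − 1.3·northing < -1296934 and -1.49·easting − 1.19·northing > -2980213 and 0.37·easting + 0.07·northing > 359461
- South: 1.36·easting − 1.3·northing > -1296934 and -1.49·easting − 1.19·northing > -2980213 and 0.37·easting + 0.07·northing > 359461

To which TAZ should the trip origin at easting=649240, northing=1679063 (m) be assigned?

Upper

1.36·649240 − 1.3·1679063 = -1299815.500, which is < -1296934
-1.49·649240 − 1.19·1679063 = -2965452.570, which is > -2980213
0.37·649240 + 0.07·1679063 = 357753.210, which is < 359461
This sign pattern matches Upper.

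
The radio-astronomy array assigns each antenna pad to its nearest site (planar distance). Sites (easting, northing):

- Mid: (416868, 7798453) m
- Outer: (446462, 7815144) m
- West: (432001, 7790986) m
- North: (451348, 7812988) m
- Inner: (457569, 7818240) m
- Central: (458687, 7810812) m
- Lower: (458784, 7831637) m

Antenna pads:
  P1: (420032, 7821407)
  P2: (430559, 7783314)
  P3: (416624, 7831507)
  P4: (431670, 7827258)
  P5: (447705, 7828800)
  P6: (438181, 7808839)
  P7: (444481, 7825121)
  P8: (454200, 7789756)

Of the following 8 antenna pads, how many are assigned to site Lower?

1

P1 → Mid
P2 → West
P3 → Mid
P4 → Outer
P5 → Lower
P6 → Outer
P7 → Outer
P8 → Central
1 of the 8 goes to Lower.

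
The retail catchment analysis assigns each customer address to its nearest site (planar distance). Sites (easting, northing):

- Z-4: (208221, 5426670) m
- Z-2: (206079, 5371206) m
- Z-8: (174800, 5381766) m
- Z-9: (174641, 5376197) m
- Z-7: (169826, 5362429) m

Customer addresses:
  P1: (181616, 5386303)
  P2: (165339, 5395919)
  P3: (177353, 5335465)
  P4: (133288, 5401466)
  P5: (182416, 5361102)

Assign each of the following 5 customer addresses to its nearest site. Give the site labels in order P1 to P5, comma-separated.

Z-8, Z-8, Z-7, Z-8, Z-7

P1 → Z-8 (d²=67042225.00)
P2 → Z-8 (d²=289817930.00)
P3 → Z-7 (d²=783713025.00)
P4 → Z-8 (d²=2111336144.00)
P5 → Z-7 (d²=160269029.00)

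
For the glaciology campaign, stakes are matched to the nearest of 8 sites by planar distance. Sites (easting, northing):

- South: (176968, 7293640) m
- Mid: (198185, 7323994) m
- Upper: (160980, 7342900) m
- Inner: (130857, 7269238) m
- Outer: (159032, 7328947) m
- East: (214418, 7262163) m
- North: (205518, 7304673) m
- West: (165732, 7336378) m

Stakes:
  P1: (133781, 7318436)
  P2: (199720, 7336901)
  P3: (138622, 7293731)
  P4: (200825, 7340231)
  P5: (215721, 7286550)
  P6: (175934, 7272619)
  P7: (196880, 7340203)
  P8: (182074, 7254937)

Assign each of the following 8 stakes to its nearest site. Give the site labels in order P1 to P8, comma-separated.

Outer, Mid, Inner, Mid, North, South, Mid, East

P1 → Outer (d²=748094122.00)
P2 → Mid (d²=168946874.00)
P3 → Inner (d²=660202274.00)
P4 → Mid (d²=270609769.00)
P5 → North (d²=432544338.00)
P6 → South (d²=442951597.00)
P7 → Mid (d²=264434706.00)
P8 → East (d²=1098349412.00)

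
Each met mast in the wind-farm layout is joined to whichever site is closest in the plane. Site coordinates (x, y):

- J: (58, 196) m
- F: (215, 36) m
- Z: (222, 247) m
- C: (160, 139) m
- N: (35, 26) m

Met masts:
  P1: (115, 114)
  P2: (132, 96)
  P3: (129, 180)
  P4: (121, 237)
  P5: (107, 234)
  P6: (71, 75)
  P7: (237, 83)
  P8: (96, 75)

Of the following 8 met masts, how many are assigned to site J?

P1 → C
P2 → C
P3 → C
P4 → J
P5 → J
P6 → N
P7 → F
P8 → N
2 of the 8 go to J.

2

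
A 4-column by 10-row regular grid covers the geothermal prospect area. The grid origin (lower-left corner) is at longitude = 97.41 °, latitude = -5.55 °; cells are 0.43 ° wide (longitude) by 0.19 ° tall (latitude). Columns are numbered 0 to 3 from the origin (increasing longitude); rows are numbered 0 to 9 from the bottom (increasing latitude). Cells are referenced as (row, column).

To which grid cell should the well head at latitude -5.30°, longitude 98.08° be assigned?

(1, 1)

Column index: ⌊(98.08 − 97.41) / 0.43⌋ = ⌊1.558⌋ = 1
Row offset from origin: ⌊(-5.30 − -5.55) / 0.19⌋ = ⌊1.316⌋ = 1 → row 1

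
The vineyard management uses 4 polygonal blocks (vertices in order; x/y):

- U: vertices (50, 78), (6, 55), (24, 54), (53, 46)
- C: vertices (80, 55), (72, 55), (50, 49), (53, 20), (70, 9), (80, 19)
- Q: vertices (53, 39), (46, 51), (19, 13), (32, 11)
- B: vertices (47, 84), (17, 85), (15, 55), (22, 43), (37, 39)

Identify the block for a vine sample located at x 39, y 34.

Q

Cast a ray rightward from (39, 34). For each polygon, the edges (by vertex number in listed order) whose endpoints lie on opposite sides of y = 34, where each meets that height, and whether that is right or left of the point:
U: no edge straddles that height → 0 crossings.
C: 3–4 at x≈51.6 (right), 6–1 at x≈80.0 (right) → 2 crossings.
Q: 2–3 at x≈33.9 (left), 4–1 at x≈49.2 (right) → 1 crossing.
B: no edge straddles that height → 0 crossings.
Only Q has an odd count, so the point is inside Q.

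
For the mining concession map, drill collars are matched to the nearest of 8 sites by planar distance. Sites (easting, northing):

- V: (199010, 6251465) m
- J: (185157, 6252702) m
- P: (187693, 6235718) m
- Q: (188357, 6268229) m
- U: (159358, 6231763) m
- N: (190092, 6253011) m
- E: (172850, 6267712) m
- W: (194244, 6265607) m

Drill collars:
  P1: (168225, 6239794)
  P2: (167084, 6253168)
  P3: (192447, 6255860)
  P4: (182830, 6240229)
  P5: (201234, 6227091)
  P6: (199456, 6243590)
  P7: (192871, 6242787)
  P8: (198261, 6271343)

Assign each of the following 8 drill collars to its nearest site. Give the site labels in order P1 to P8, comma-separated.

P1 → U (d²=143120650.00)
P2 → E (d²=244774692.00)
P3 → N (d²=13662826.00)
P4 → P (d²=43997890.00)
P5 → P (d²=257783810.00)
P6 → V (d²=62214541.00)
P7 → P (d²=76782445.00)
P8 → W (d²=49037985.00)

U, E, N, P, P, V, P, W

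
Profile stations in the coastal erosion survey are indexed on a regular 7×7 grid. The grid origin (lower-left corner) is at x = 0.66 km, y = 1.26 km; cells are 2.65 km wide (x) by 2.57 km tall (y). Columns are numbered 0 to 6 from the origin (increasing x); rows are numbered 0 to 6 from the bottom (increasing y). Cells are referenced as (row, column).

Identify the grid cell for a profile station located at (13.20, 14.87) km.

(5, 4)

Column index: ⌊(13.20 − 0.66) / 2.65⌋ = ⌊4.732⌋ = 4
Row offset from origin: ⌊(14.87 − 1.26) / 2.57⌋ = ⌊5.296⌋ = 5 → row 5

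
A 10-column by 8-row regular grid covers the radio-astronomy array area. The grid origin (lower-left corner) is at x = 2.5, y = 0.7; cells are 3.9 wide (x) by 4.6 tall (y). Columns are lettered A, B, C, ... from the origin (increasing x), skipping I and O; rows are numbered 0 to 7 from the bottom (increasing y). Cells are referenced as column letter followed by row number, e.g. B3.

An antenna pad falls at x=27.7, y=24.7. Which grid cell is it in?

G5

Column index: ⌊(27.7 − 2.5) / 3.9⌋ = ⌊6.462⌋ = 6 → column G
Row offset from origin: ⌊(24.7 − 0.7) / 4.6⌋ = ⌊5.217⌋ = 5 → row 5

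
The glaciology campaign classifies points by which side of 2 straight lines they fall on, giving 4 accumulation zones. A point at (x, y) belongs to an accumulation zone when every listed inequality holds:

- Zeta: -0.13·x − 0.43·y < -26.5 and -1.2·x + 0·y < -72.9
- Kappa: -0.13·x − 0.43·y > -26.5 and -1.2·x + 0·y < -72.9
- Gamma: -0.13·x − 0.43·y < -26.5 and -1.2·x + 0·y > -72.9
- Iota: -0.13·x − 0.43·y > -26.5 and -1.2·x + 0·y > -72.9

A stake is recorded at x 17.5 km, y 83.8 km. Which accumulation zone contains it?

Gamma

-0.13·17.5 − 0.43·83.8 = -38.309, which is < -26.5
-1.2·17.5 + 0·83.8 = -21.000, which is > -72.9
This sign pattern matches Gamma.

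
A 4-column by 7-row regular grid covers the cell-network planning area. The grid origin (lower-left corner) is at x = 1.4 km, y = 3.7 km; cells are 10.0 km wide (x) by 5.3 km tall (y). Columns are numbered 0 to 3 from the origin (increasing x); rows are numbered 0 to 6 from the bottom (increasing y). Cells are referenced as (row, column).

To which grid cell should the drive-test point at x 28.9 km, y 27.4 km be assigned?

(4, 2)

Column index: ⌊(28.9 − 1.4) / 10.0⌋ = ⌊2.750⌋ = 2
Row offset from origin: ⌊(27.4 − 3.7) / 5.3⌋ = ⌊4.472⌋ = 4 → row 4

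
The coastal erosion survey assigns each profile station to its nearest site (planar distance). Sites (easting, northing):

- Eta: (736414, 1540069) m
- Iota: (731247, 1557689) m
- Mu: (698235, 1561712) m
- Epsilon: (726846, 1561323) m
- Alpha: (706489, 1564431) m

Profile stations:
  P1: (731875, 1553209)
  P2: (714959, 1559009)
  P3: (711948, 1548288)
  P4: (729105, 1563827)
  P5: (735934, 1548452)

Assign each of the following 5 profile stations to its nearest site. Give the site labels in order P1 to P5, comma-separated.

Iota, Alpha, Alpha, Epsilon, Eta

P1 → Iota (d²=20464784.00)
P2 → Alpha (d²=101138984.00)
P3 → Alpha (d²=290397130.00)
P4 → Epsilon (d²=11373097.00)
P5 → Eta (d²=70505089.00)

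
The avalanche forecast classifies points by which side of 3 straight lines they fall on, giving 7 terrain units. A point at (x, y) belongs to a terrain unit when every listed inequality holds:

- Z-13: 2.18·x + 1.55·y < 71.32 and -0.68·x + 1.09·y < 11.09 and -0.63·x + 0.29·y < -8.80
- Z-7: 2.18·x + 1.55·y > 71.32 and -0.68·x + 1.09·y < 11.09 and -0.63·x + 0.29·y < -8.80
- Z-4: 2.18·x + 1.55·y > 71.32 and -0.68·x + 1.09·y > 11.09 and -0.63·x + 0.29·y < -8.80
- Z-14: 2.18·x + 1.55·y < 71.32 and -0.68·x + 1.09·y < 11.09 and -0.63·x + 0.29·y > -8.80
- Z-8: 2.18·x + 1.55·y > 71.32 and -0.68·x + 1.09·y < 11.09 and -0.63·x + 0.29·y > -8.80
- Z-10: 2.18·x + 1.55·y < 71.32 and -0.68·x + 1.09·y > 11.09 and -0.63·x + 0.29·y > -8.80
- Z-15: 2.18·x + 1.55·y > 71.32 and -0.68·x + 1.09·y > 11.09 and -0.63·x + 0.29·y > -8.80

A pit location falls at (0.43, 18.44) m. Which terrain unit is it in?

2.18·0.43 + 1.55·18.44 = 29.519, which is < 71.32
-0.68·0.43 + 1.09·18.44 = 19.807, which is > 11.09
-0.63·0.43 + 0.29·18.44 = 5.077, which is > -8.80
This sign pattern matches Z-10.

Z-10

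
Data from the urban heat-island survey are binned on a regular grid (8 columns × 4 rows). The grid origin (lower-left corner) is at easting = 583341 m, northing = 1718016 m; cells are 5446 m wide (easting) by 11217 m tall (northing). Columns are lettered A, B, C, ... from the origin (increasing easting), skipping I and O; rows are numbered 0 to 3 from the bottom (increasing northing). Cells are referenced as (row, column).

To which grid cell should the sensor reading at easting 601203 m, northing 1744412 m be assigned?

(2, D)

Column index: ⌊(601203 − 583341) / 5446⌋ = ⌊3.280⌋ = 3 → column D
Row offset from origin: ⌊(1744412 − 1718016) / 11217⌋ = ⌊2.353⌋ = 2 → row 2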